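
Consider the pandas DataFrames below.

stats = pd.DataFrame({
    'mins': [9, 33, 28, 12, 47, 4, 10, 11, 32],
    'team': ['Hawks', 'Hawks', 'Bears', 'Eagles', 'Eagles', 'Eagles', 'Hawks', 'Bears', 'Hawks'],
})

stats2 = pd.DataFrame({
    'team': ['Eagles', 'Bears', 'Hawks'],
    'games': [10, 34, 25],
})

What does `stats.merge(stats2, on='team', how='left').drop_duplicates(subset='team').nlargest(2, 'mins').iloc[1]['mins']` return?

12

merge on 'team' (how='left') → 9 rows:
   mins    team  games
0     9   Hawks     25
1    33   Hawks     25
2    28   Bears     34
3    12  Eagles     10
4    47  Eagles     10
5     4  Eagles     10
6    10   Hawks     25
7    11   Bears     34
8    32   Hawks     25
drop duplicate team (keep=first):
   mins    team  games
0     9   Hawks     25
2    28   Bears     34
3    12  Eagles     10
take 2 rows with largest mins:
   mins    team  games
2    28   Bears     34
3    12  Eagles     10
Hence 12.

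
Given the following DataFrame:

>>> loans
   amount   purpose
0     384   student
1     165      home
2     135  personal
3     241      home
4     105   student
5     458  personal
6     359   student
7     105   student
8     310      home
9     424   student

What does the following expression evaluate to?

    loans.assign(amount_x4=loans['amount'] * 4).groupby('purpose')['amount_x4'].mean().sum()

3242.26666667

add column amount_x4 = loans['amount'] * 4:
   amount   purpose  amount_x4
0     384   student       1536
1     165      home        660
2     135  personal        540
3     241      home        964
4     105   student        420
5     458  personal       1832
6     359   student       1436
7     105   student        420
8     310      home       1240
9     424   student       1696
group by purpose, mean of amount_x4:
purpose
home         954.666667
personal    1186.000000
student     1101.600000
Name: amount_x4, dtype: float64
Finally, sum of the resulting series = 3242.26666667.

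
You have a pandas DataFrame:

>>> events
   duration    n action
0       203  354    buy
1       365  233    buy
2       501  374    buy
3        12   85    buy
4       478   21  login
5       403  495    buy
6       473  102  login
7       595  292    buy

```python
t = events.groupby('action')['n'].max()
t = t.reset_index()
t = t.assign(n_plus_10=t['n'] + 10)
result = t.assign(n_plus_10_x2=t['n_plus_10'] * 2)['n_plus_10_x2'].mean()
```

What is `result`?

group by action, max of n:
action
buy      495
login    102
Name: n, dtype: int64
reset_index():
  action    n
0    buy  495
1  login  102
add column n_plus_10 = t['n'] + 10:
  action    n  n_plus_10
0    buy  495        505
1  login  102        112
add column n_plus_10_x2 = t['n_plus_10'] * 2:
  action    n  n_plus_10  n_plus_10_x2
0    buy  495        505          1010
1  login  102        112           224
Reading off the mean of column 'n_plus_10_x2', we get 617.0.

617.0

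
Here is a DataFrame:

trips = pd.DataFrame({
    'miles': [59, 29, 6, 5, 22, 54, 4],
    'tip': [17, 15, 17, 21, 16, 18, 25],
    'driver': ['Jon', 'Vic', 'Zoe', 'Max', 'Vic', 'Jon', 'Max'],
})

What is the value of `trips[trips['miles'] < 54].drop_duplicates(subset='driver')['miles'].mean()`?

13.3333333333

filter rows where miles < 54:
   miles  tip driver
1     29   15    Vic
2      6   17    Zoe
3      5   21    Max
4     22   16    Vic
6      4   25    Max
drop duplicate driver (keep=first):
   miles  tip driver
1     29   15    Vic
2      6   17    Zoe
3      5   21    Max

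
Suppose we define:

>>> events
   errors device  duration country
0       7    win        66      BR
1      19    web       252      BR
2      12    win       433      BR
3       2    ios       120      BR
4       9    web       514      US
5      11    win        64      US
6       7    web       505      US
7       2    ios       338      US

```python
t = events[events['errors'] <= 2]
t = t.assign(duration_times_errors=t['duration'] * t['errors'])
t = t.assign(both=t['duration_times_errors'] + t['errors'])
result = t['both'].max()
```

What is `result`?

filter rows where errors <= 2:
   errors device  duration country
3       2    ios       120      BR
7       2    ios       338      US
add column duration_times_errors = t['duration'] * t['errors']:
   errors device  duration country  duration_times_errors
3       2    ios       120      BR                    240
7       2    ios       338      US                    676
add column both = t['duration_times_errors'] + t['errors']:
   errors device  duration country  duration_times_errors  both
3       2    ios       120      BR                    240   242
7       2    ios       338      US                    676   678

678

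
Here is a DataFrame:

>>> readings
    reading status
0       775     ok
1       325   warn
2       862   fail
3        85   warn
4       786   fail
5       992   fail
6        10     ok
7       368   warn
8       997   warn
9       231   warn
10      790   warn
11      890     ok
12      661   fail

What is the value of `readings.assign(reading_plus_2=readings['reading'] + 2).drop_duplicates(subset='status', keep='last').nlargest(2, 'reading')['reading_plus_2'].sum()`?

1684

add column reading_plus_2 = readings['reading'] + 2:
    reading status  reading_plus_2
0       775     ok             777
1       325   warn             327
2       862   fail             864
3        85   warn              87
4       786   fail             788
5       992   fail             994
6        10     ok              12
7       368   warn             370
8       997   warn             999
9       231   warn             233
10      790   warn             792
11      890     ok             892
12      661   fail             663
drop duplicate status (keep=last):
    reading status  reading_plus_2
10      790   warn             792
11      890     ok             892
12      661   fail             663
take 2 rows with largest reading:
    reading status  reading_plus_2
11      890     ok             892
10      790   warn             792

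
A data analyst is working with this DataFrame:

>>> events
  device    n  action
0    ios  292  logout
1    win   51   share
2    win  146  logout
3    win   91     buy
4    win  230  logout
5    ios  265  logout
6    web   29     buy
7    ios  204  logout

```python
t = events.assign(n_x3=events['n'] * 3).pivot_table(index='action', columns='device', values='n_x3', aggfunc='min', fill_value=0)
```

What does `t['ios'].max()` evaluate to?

add column n_x3 = events['n'] * 3:
  device    n  action  n_x3
0    ios  292  logout   876
1    win   51   share   153
2    win  146  logout   438
3    win   91     buy   273
4    win  230  logout   690
5    ios  265  logout   795
6    web   29     buy    87
7    ios  204  logout   612
pivot: rows=action, cols=device, min(n_x3):
device  ios  web  win
action               
buy       0   87  273
logout  612    0  438
share     0    0  153

612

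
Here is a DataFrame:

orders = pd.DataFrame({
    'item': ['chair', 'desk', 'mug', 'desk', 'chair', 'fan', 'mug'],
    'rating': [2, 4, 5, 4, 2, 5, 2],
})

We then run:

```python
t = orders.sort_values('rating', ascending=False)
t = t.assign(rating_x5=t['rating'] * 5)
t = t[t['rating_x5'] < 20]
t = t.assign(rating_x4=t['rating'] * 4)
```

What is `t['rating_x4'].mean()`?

8.0

sort by rating descending:
    item  rating
2    mug       5
5    fan       5
1   desk       4
3   desk       4
0  chair       2
4  chair       2
6    mug       2
add column rating_x5 = t['rating'] * 5:
    item  rating  rating_x5
2    mug       5         25
5    fan       5         25
1   desk       4         20
3   desk       4         20
0  chair       2         10
4  chair       2         10
6    mug       2         10
filter rows where rating_x5 < 20:
    item  rating  rating_x5
0  chair       2         10
4  chair       2         10
6    mug       2         10
add column rating_x4 = t['rating'] * 4:
    item  rating  rating_x5  rating_x4
0  chair       2         10          8
4  chair       2         10          8
6    mug       2         10          8
Taking the mean of column 'rating_x4' gives 8.0.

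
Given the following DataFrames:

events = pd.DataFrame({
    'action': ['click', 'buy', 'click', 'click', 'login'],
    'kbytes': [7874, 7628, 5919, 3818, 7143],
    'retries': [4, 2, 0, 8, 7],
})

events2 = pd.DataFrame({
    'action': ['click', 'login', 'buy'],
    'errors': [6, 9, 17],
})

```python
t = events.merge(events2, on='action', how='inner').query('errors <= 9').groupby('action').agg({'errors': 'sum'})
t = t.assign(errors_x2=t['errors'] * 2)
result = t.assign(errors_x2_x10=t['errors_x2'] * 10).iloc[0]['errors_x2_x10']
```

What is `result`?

360

merge on 'action' (how='inner') → 5 rows:
  action  kbytes  retries  errors
0  click    7874        4       6
1    buy    7628        2      17
2  click    5919        0       6
3  click    3818        8       6
4  login    7143        7       9
filter rows where errors <= 9:
  action  kbytes  retries  errors
0  click    7874        4       6
2  click    5919        0       6
3  click    3818        8       6
4  login    7143        7       9
group by action, sum of errors:
        errors
action        
click       18
login        9
add column errors_x2 = t['errors'] * 2:
        errors  errors_x2
action                   
click       18         36
login        9         18
add column errors_x2_x10 = t['errors_x2'] * 10:
        errors  errors_x2  errors_x2_x10
action                                  
click       18         36            360
login        9         18            180
Hence 360.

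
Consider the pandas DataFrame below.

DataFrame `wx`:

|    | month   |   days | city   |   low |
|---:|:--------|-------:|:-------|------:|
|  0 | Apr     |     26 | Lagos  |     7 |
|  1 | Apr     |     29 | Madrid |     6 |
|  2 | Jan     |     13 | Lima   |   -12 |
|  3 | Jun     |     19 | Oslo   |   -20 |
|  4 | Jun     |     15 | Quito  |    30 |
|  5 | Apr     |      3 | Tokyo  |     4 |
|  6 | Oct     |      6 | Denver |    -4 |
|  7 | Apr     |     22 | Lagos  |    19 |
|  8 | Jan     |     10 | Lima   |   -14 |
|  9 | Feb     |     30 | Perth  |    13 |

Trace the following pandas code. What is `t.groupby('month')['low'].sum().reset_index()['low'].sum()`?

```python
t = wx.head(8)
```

take first 8 rows:
  month  days    city  low
0   Apr    26   Lagos    7
1   Apr    29  Madrid    6
2   Jan    13    Lima  -12
3   Jun    19    Oslo  -20
4   Jun    15   Quito   30
5   Apr     3   Tokyo    4
6   Oct     6  Denver   -4
7   Apr    22   Lagos   19
group by month, sum of low:
month
Apr    36
Jan   -12
Jun    10
Oct    -4
Name: low, dtype: int64
reset_index():
  month  low
0   Apr   36
1   Jan  -12
2   Jun   10
3   Oct   -4
So sum() = 30.

30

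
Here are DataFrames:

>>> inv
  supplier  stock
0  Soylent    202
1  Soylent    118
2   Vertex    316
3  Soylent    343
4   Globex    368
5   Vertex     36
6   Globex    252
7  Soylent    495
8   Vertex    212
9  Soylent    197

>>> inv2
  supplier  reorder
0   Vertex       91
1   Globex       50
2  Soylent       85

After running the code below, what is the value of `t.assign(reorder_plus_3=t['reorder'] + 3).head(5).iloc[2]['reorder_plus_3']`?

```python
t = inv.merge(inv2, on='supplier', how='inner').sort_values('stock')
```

merge on 'supplier' (how='inner') → 10 rows:
  supplier  stock  reorder
0  Soylent    202       85
1  Soylent    118       85
2   Vertex    316       91
3  Soylent    343       85
4   Globex    368       50
5   Vertex     36       91
6   Globex    252       50
7  Soylent    495       85
8   Vertex    212       91
9  Soylent    197       85
sort by stock:
  supplier  stock  reorder
5   Vertex     36       91
1  Soylent    118       85
9  Soylent    197       85
0  Soylent    202       85
8   Vertex    212       91
6   Globex    252       50
2   Vertex    316       91
3  Soylent    343       85
4   Globex    368       50
7  Soylent    495       85
add column reorder_plus_3 = t['reorder'] + 3:
  supplier  stock  reorder  reorder_plus_3
5   Vertex     36       91              94
1  Soylent    118       85              88
9  Soylent    197       85              88
0  Soylent    202       85              88
8   Vertex    212       91              94
6   Globex    252       50              53
2   Vertex    316       91              94
3  Soylent    343       85              88
4   Globex    368       50              53
7  Soylent    495       85              88
take first 5 rows:
  supplier  stock  reorder  reorder_plus_3
5   Vertex     36       91              94
1  Soylent    118       85              88
9  Soylent    197       85              88
0  Soylent    202       85              88
8   Vertex    212       91              94
Taking the value at position 2, column 'reorder_plus_3' gives 88.

88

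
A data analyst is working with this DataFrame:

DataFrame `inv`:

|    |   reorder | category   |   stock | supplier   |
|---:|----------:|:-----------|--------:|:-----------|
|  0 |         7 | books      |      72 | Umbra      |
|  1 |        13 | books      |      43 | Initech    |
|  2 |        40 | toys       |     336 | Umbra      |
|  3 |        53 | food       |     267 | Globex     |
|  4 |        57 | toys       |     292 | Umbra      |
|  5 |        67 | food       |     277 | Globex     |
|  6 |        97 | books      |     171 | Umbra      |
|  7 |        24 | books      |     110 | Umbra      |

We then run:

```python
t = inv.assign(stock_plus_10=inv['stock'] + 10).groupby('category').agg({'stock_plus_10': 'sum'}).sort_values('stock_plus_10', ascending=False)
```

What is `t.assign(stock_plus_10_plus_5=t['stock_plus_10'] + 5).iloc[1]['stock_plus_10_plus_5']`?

add column stock_plus_10 = inv['stock'] + 10:
   reorder category  stock supplier  stock_plus_10
0        7    books     72    Umbra             82
1       13    books     43  Initech             53
2       40     toys    336    Umbra            346
3       53     food    267   Globex            277
4       57     toys    292    Umbra            302
5       67     food    277   Globex            287
6       97    books    171    Umbra            181
7       24    books    110    Umbra            120
group by category, sum of stock_plus_10:
          stock_plus_10
category               
books               436
food                564
toys                648
sort by stock_plus_10 descending:
          stock_plus_10
category               
toys                648
food                564
books               436
add column stock_plus_10_plus_5 = t['stock_plus_10'] + 5:
          stock_plus_10  stock_plus_10_plus_5
category                                     
toys                648                   653
food                564                   569
books               436                   441
value at position 1, column 'stock_plus_10_plus_5' → 569

569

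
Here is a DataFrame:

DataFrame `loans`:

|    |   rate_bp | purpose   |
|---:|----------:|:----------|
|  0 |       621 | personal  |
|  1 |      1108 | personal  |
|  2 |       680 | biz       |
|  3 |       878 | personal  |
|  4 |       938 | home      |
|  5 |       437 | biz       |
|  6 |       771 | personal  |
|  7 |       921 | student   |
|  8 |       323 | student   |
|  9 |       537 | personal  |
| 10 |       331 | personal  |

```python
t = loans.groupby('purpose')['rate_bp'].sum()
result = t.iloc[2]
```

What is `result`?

group by purpose, sum of rate_bp:
purpose
biz         1117
home         938
personal    4246
student     1244
Name: rate_bp, dtype: int64
Then the value at position 2: 4246

4246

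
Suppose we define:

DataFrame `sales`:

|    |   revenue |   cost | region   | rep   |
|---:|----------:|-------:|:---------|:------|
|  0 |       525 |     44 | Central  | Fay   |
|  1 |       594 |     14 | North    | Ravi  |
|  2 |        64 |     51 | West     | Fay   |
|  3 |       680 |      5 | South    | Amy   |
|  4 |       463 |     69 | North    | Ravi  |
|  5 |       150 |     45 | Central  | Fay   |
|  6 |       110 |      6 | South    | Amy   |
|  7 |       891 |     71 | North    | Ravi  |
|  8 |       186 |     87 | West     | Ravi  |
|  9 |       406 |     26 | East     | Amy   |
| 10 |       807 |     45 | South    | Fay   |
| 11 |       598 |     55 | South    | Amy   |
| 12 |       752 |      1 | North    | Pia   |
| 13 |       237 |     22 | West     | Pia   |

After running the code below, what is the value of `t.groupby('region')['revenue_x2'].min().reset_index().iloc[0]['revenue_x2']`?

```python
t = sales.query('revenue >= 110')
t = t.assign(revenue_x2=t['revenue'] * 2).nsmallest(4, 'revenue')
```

filter rows where revenue >= 110:
    revenue  cost   region   rep
0       525    44  Central   Fay
1       594    14    North  Ravi
3       680     5    South   Amy
4       463    69    North  Ravi
5       150    45  Central   Fay
6       110     6    South   Amy
7       891    71    North  Ravi
8       186    87     West  Ravi
9       406    26     East   Amy
10      807    45    South   Fay
11      598    55    South   Amy
12      752     1    North   Pia
13      237    22     West   Pia
add column revenue_x2 = t['revenue'] * 2:
    revenue  cost   region   rep  revenue_x2
0       525    44  Central   Fay        1050
1       594    14    North  Ravi        1188
3       680     5    South   Amy        1360
4       463    69    North  Ravi         926
5       150    45  Central   Fay         300
6       110     6    South   Amy         220
7       891    71    North  Ravi        1782
8       186    87     West  Ravi         372
9       406    26     East   Amy         812
10      807    45    South   Fay        1614
11      598    55    South   Amy        1196
12      752     1    North   Pia        1504
13      237    22     West   Pia         474
take 4 rows with smallest revenue:
    revenue  cost   region   rep  revenue_x2
6       110     6    South   Amy         220
5       150    45  Central   Fay         300
8       186    87     West  Ravi         372
13      237    22     West   Pia         474
group by region, min of revenue_x2:
region
Central    300
South      220
West       372
Name: revenue_x2, dtype: int64
reset_index():
    region  revenue_x2
0  Central         300
1    South         220
2     West         372
Then the value at position 0, column 'revenue_x2': 300

300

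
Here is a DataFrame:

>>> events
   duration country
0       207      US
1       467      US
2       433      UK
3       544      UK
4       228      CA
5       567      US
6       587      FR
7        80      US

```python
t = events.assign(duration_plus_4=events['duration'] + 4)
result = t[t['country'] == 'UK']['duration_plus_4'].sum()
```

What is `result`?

add column duration_plus_4 = events['duration'] + 4:
   duration country  duration_plus_4
0       207      US              211
1       467      US              471
2       433      UK              437
3       544      UK              548
4       228      CA              232
5       567      US              571
6       587      FR              591
7        80      US               84
filter rows where country == 'UK':
   duration country  duration_plus_4
2       433      UK              437
3       544      UK              548

985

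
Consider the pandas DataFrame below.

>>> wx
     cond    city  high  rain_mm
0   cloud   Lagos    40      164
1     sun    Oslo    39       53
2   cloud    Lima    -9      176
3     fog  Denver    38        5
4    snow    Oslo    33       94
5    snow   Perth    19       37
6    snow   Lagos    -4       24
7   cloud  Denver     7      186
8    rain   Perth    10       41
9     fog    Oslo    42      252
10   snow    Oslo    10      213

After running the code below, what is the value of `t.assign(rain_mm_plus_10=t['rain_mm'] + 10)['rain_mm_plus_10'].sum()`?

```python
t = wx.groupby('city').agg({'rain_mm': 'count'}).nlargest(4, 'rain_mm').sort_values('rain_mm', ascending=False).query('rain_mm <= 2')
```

36

group by city, count of rain_mm:
        rain_mm
city           
Denver        2
Lagos         2
Lima          1
Oslo          4
Perth         2
take 4 rows with largest rain_mm:
        rain_mm
city           
Oslo          4
Denver        2
Lagos         2
Perth         2
sort by rain_mm descending:
        rain_mm
city           
Oslo          4
Denver        2
Lagos         2
Perth         2
filter rows where rain_mm <= 2:
        rain_mm
city           
Denver        2
Lagos         2
Perth         2
add column rain_mm_plus_10 = t['rain_mm'] + 10:
        rain_mm  rain_mm_plus_10
city                            
Denver        2               12
Lagos         2               12
Perth         2               12
Then the sum of column 'rain_mm_plus_10': 36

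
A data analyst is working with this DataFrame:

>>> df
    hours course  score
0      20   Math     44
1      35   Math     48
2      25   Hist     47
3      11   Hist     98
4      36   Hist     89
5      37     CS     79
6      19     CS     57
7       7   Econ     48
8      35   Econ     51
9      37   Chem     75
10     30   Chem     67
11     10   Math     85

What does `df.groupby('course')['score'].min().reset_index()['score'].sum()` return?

263

group by course, min of score:
course
CS      57
Chem    67
Econ    48
Hist    47
Math    44
Name: score, dtype: int64
reset_index():
  course  score
0     CS     57
1   Chem     67
2   Econ     48
3   Hist     47
4   Math     44
sum of column 'score' → 263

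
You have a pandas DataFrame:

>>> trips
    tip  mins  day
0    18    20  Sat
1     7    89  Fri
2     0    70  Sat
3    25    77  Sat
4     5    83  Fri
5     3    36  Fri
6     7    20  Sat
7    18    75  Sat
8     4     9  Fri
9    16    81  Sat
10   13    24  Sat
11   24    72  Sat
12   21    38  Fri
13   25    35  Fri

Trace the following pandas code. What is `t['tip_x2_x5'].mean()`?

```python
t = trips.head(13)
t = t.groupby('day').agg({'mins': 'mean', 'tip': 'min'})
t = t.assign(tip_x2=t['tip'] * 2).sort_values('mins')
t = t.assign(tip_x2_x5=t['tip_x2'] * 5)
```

15.0

take first 13 rows:
    tip  mins  day
0    18    20  Sat
1     7    89  Fri
2     0    70  Sat
3    25    77  Sat
4     5    83  Fri
5     3    36  Fri
6     7    20  Sat
7    18    75  Sat
8     4     9  Fri
9    16    81  Sat
10   13    24  Sat
11   24    72  Sat
12   21    38  Fri
group by day: mean(mins), min(tip):
       mins  tip
day             
Fri  51.000    3
Sat  54.875    0
add column tip_x2 = t['tip'] * 2:
       mins  tip  tip_x2
day                     
Fri  51.000    3       6
Sat  54.875    0       0
sort by mins:
       mins  tip  tip_x2
day                     
Fri  51.000    3       6
Sat  54.875    0       0
add column tip_x2_x5 = t['tip_x2'] * 5:
       mins  tip  tip_x2  tip_x2_x5
day                                
Fri  51.000    3       6         30
Sat  54.875    0       0          0
Taking the mean of column 'tip_x2_x5' gives 15.0.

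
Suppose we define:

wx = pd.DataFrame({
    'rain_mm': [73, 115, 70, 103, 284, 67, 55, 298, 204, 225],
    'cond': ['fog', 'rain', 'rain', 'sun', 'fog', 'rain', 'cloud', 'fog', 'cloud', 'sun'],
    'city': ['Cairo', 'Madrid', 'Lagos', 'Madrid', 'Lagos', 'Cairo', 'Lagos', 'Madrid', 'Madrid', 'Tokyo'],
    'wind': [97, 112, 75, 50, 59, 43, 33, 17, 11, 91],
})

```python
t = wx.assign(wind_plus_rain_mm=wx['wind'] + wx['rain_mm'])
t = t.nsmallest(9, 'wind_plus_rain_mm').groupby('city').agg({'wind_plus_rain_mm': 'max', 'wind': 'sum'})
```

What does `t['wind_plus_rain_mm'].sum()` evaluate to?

add column wind_plus_rain_mm = wx['wind'] + wx['rain_mm']:
   rain_mm   cond    city  wind  wind_plus_rain_mm
0       73    fog   Cairo    97                170
1      115   rain  Madrid   112                227
2       70   rain   Lagos    75                145
3      103    sun  Madrid    50                153
4      284    fog   Lagos    59                343
5       67   rain   Cairo    43                110
6       55  cloud   Lagos    33                 88
7      298    fog  Madrid    17                315
8      204  cloud  Madrid    11                215
9      225    sun   Tokyo    91                316
take 9 rows with smallest wind_plus_rain_mm:
   rain_mm   cond    city  wind  wind_plus_rain_mm
6       55  cloud   Lagos    33                 88
5       67   rain   Cairo    43                110
2       70   rain   Lagos    75                145
3      103    sun  Madrid    50                153
0       73    fog   Cairo    97                170
8      204  cloud  Madrid    11                215
1      115   rain  Madrid   112                227
7      298    fog  Madrid    17                315
9      225    sun   Tokyo    91                316
group by city: max(wind_plus_rain_mm), sum(wind):
        wind_plus_rain_mm  wind
city                           
Cairo                 170   140
Lagos                 145   108
Madrid                315   190
Tokyo                 316    91
sum of column 'wind_plus_rain_mm' → 946

946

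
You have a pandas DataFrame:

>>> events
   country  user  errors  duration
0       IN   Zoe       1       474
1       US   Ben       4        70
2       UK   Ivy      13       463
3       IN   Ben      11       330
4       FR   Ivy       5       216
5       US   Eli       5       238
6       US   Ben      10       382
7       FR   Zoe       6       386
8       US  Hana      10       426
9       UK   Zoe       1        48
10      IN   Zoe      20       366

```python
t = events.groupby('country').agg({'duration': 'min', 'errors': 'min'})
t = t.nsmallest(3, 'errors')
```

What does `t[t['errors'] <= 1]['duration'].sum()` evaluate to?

378

group by country: min(duration), min(errors):
         duration  errors
country                  
FR            216       5
IN            330       1
UK             48       1
US             70       4
take 3 rows with smallest errors:
         duration  errors
country                  
IN            330       1
UK             48       1
US             70       4
filter rows where errors <= 1:
         duration  errors
country                  
IN            330       1
UK             48       1
Hence 378.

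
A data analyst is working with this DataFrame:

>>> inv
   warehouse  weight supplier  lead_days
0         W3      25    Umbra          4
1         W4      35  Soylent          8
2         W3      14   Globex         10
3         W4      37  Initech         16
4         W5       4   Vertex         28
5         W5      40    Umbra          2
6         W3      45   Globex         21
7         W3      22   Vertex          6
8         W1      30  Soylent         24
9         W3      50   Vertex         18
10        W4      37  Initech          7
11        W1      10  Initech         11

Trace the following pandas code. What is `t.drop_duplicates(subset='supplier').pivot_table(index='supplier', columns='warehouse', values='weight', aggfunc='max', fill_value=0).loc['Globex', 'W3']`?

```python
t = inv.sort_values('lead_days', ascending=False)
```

sort by lead_days descending:
   warehouse  weight supplier  lead_days
4         W5       4   Vertex         28
8         W1      30  Soylent         24
6         W3      45   Globex         21
9         W3      50   Vertex         18
3         W4      37  Initech         16
11        W1      10  Initech         11
2         W3      14   Globex         10
1         W4      35  Soylent          8
10        W4      37  Initech          7
7         W3      22   Vertex          6
0         W3      25    Umbra          4
5         W5      40    Umbra          2
drop duplicate supplier (keep=first):
  warehouse  weight supplier  lead_days
4        W5       4   Vertex         28
8        W1      30  Soylent         24
6        W3      45   Globex         21
3        W4      37  Initech         16
0        W3      25    Umbra          4
pivot: rows=supplier, cols=warehouse, max(weight):
warehouse  W1  W3  W4  W5
supplier                 
Globex      0  45   0   0
Initech     0   0  37   0
Soylent    30   0   0   0
Umbra       0  25   0   0
Vertex      0   0   0   4
value at row 'Globex', column 'W3' → 45

45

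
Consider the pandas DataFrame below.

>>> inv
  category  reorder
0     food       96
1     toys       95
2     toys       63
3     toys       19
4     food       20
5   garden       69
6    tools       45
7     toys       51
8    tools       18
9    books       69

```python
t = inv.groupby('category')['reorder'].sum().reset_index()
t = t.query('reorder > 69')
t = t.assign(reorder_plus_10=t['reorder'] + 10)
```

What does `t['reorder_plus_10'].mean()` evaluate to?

182.0

group by category, sum of reorder:
category
books      69
food      116
garden     69
tools      63
toys      228
Name: reorder, dtype: int64
reset_index():
  category  reorder
0    books       69
1     food      116
2   garden       69
3    tools       63
4     toys      228
filter rows where reorder > 69:
  category  reorder
1     food      116
4     toys      228
add column reorder_plus_10 = t['reorder'] + 10:
  category  reorder  reorder_plus_10
1     food      116              126
4     toys      228              238
Then the mean of column 'reorder_plus_10': 182.0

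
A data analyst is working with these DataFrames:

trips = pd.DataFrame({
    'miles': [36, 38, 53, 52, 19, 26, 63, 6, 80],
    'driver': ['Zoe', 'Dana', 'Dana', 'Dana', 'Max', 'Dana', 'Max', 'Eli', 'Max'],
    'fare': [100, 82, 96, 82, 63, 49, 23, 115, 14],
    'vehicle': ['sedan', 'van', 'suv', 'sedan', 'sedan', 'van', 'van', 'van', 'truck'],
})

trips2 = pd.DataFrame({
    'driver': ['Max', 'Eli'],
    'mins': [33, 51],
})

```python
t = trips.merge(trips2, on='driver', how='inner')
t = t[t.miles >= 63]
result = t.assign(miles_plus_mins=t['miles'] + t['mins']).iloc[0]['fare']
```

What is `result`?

23

merge on 'driver' (how='inner') → 4 rows:
   miles driver  fare vehicle  mins
0     19    Max    63   sedan    33
1     63    Max    23     van    33
2      6    Eli   115     van    51
3     80    Max    14   truck    33
filter rows where miles >= 63:
   miles driver  fare vehicle  mins
1     63    Max    23     van    33
3     80    Max    14   truck    33
add column miles_plus_mins = t['miles'] + t['mins']:
   miles driver  fare vehicle  mins  miles_plus_mins
1     63    Max    23     van    33               96
3     80    Max    14   truck    33              113
value at position 0, column 'fare' → 23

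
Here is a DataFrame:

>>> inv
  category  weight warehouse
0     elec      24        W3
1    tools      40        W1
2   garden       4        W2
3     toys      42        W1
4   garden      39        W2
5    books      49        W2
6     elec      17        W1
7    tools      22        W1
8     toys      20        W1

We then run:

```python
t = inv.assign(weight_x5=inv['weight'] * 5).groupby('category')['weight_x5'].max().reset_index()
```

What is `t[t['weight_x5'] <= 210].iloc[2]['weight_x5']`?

200

add column weight_x5 = inv['weight'] * 5:
  category  weight warehouse  weight_x5
0     elec      24        W3        120
1    tools      40        W1        200
2   garden       4        W2         20
3     toys      42        W1        210
4   garden      39        W2        195
5    books      49        W2        245
6     elec      17        W1         85
7    tools      22        W1        110
8     toys      20        W1        100
group by category, max of weight_x5:
category
books     245
elec      120
garden    195
tools     200
toys      210
Name: weight_x5, dtype: int64
reset_index():
  category  weight_x5
0    books        245
1     elec        120
2   garden        195
3    tools        200
4     toys        210
filter rows where weight_x5 <= 210:
  category  weight_x5
1     elec        120
2   garden        195
3    tools        200
4     toys        210
Hence 200.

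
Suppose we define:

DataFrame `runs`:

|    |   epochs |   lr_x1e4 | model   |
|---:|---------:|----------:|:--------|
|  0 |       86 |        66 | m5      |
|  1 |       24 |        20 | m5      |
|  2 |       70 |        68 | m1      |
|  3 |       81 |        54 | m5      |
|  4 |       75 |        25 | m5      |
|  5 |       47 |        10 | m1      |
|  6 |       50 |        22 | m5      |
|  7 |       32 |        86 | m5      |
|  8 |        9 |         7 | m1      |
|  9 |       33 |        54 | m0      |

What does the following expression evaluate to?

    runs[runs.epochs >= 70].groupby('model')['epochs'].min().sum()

145

filter rows where epochs >= 70:
   epochs  lr_x1e4 model
0      86       66    m5
2      70       68    m1
3      81       54    m5
4      75       25    m5
group by model, min of epochs:
model
m1    70
m5    75
Name: epochs, dtype: int64
The sum of the resulting series is 145.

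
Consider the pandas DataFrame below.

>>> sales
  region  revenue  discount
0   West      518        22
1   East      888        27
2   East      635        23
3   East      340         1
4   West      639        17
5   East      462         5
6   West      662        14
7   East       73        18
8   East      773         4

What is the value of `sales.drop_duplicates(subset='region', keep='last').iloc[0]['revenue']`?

662

drop duplicate region (keep=last):
  region  revenue  discount
6   West      662        14
8   East      773         4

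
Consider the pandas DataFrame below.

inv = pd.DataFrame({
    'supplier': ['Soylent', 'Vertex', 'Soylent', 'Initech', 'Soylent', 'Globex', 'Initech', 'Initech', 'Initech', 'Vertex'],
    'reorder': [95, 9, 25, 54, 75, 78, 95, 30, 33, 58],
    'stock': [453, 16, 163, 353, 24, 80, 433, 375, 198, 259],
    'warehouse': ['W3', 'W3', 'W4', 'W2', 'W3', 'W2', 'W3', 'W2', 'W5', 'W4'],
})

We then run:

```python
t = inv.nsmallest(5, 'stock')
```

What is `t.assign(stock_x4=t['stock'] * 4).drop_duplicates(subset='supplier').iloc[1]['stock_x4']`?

96

take 5 rows with smallest stock:
  supplier  reorder  stock warehouse
1   Vertex        9     16        W3
4  Soylent       75     24        W3
5   Globex       78     80        W2
2  Soylent       25    163        W4
8  Initech       33    198        W5
add column stock_x4 = t['stock'] * 4:
  supplier  reorder  stock warehouse  stock_x4
1   Vertex        9     16        W3        64
4  Soylent       75     24        W3        96
5   Globex       78     80        W2       320
2  Soylent       25    163        W4       652
8  Initech       33    198        W5       792
drop duplicate supplier (keep=first):
  supplier  reorder  stock warehouse  stock_x4
1   Vertex        9     16        W3        64
4  Soylent       75     24        W3        96
5   Globex       78     80        W2       320
8  Initech       33    198        W5       792
Finally, value at position 1, column 'stock_x4' = 96.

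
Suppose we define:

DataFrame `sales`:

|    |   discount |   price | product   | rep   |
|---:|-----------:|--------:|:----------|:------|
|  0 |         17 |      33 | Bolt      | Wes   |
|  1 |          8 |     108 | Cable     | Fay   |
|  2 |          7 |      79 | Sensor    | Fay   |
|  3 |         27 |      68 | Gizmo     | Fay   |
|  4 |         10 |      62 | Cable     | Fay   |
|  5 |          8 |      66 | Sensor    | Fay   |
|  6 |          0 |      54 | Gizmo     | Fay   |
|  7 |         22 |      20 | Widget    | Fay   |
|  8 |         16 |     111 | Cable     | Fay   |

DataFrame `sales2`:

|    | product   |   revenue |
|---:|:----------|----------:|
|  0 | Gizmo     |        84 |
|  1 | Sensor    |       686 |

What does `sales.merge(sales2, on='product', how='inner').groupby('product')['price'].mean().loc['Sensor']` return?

72.5

merge on 'product' (how='inner') → 4 rows:
   discount  price product  rep  revenue
0         7     79  Sensor  Fay      686
1        27     68   Gizmo  Fay       84
2         8     66  Sensor  Fay      686
3         0     54   Gizmo  Fay       84
group by product, mean of price:
product
Gizmo     61.0
Sensor    72.5
Name: price, dtype: float64
value at index 'Sensor' → 72.5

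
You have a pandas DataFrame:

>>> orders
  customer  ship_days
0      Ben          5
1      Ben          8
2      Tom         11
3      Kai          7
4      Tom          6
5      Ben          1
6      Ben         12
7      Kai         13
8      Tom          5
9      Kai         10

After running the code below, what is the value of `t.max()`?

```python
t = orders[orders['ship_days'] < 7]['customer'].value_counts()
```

filter rows where ship_days < 7:
  customer  ship_days
0      Ben          5
4      Tom          6
5      Ben          1
8      Tom          5
value_counts of customer:
customer
Ben    2
Tom    2
Name: count, dtype: int64
So max() = 2.

2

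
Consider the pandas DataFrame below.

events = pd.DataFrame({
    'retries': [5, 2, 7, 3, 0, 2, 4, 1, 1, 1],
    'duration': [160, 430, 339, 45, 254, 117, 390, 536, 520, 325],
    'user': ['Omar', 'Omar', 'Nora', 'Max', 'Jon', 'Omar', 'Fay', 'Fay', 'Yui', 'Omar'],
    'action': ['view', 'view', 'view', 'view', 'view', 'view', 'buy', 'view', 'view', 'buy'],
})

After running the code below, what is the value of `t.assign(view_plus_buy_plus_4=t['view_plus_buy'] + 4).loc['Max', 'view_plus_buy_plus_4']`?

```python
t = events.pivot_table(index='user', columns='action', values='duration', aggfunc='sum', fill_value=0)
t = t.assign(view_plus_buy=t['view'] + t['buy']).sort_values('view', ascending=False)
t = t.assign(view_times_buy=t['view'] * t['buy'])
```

pivot: rows=user, cols=action, sum(duration):
action  buy  view
user             
Fay     390   536
Jon       0   254
Max       0    45
Nora      0   339
Omar    325   707
Yui       0   520
add column view_plus_buy = t['view'] + t['buy']:
action  buy  view  view_plus_buy
user                            
Fay     390   536            926
Jon       0   254            254
Max       0    45             45
Nora      0   339            339
Omar    325   707           1032
Yui       0   520            520
sort by view descending:
action  buy  view  view_plus_buy
user                            
Omar    325   707           1032
Fay     390   536            926
Yui       0   520            520
Nora      0   339            339
Jon       0   254            254
Max       0    45             45
add column view_times_buy = t['view'] * t['buy']:
action  buy  view  view_plus_buy  view_times_buy
user                                            
Omar    325   707           1032          229775
Fay     390   536            926          209040
Yui       0   520            520               0
Nora      0   339            339               0
Jon       0   254            254               0
Max       0    45             45               0
add column view_plus_buy_plus_4 = t['view_plus_buy'] + 4:
action  buy  view  view_plus_buy  view_times_buy  view_plus_buy_plus_4
user                                                                  
Omar    325   707           1032          229775                  1036
Fay     390   536            926          209040                   930
Yui       0   520            520               0                   524
Nora      0   339            339               0                   343
Jon       0   254            254               0                   258
Max       0    45             45               0                    49

49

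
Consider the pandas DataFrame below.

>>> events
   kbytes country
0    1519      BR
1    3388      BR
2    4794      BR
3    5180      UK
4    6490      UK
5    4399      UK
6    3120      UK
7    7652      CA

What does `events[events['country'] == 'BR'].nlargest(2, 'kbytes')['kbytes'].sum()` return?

filter rows where country == 'BR':
   kbytes country
0    1519      BR
1    3388      BR
2    4794      BR
take 2 rows with largest kbytes:
   kbytes country
2    4794      BR
1    3388      BR

8182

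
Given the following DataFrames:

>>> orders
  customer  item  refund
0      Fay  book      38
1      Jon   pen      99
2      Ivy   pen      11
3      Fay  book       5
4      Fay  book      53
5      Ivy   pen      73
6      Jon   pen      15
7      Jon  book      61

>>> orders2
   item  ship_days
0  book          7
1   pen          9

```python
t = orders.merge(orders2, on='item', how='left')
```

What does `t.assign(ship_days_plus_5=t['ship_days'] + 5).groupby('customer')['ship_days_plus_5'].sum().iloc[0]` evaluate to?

36

merge on 'item' (how='left') → 8 rows:
  customer  item  refund  ship_days
0      Fay  book      38          7
1      Jon   pen      99          9
2      Ivy   pen      11          9
3      Fay  book       5          7
4      Fay  book      53          7
5      Ivy   pen      73          9
6      Jon   pen      15          9
7      Jon  book      61          7
add column ship_days_plus_5 = t['ship_days'] + 5:
  customer  item  refund  ship_days  ship_days_plus_5
0      Fay  book      38          7                12
1      Jon   pen      99          9                14
2      Ivy   pen      11          9                14
3      Fay  book       5          7                12
4      Fay  book      53          7                12
5      Ivy   pen      73          9                14
6      Jon   pen      15          9                14
7      Jon  book      61          7                12
group by customer, sum of ship_days_plus_5:
customer
Fay    36
Ivy    28
Jon    40
Name: ship_days_plus_5, dtype: int64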